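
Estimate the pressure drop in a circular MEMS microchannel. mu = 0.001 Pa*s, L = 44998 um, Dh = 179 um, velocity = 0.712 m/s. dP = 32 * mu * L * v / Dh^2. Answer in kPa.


Step 1: Convert to SI: L = 44998e-6 m, Dh = 179e-6 m
Step 2: dP = 32 * 0.001 * 44998e-6 * 0.712 / (179e-6)^2
Step 3: dP = 31997.58 Pa
Step 4: Convert to kPa: dP = 32.0 kPa


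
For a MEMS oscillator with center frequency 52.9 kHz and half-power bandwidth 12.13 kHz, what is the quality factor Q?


Step 1: Q = f0 / bandwidth
Step 2: Q = 52.9 / 12.13
Q = 4.4


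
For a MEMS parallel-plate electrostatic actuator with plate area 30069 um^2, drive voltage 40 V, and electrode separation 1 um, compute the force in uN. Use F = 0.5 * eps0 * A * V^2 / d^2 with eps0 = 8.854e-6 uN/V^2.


Step 1: Identify parameters.
eps0 = 8.854e-6 uN/V^2, A = 30069 um^2, V = 40 V, d = 1 um
Step 2: Compute V^2 = 40^2 = 1600
Step 3: Compute d^2 = 1^2 = 1
Step 4: F = 0.5 * 8.854e-6 * 30069 * 1600 / 1
F = 212.985 uN


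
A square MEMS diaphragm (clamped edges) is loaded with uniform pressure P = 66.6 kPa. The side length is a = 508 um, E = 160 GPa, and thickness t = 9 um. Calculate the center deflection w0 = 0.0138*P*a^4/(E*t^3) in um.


Step 1: Convert pressure to compatible units (E is in GPa, so P in GPa).
P = 66.6 kPa = 66.6e-6 GPa
Step 2: Compute numerator: 0.0138 * P * a^4.
a^4 = 508^4 = 66597028096
numerator = 0.0138 * 66.6e-6 * 66597028096 = 6.1208e+04
Step 3: Compute denominator: E * t^3 = 160 * 9^3 = 116640
Step 4: w0 = numerator / denominator = 6.1208e+04 / 116640 = 0.5248 um


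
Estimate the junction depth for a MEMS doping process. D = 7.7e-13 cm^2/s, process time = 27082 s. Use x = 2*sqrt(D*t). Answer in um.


Step 1: Compute D*t = 7.7e-13 * 27082 = 2.085314e-08 cm^2
Step 2: sqrt(D*t) = 1.44406e-04 cm
Step 3: x = 2 * 1.44406e-04 cm = 2.88812e-04 cm
Step 4: Convert to um (1 cm = 1e4 um): x = 2.888 um


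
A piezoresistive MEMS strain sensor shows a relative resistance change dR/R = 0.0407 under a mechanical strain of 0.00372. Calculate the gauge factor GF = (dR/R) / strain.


Step 1: Identify values.
dR/R = 0.0407, strain = 0.00372
Step 2: GF = (dR/R) / strain = 0.0407 / 0.00372
GF = 10.9


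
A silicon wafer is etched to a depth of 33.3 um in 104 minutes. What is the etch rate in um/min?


Step 1: Etch rate = depth / time
Step 2: rate = 33.3 / 104
rate = 0.32 um/min


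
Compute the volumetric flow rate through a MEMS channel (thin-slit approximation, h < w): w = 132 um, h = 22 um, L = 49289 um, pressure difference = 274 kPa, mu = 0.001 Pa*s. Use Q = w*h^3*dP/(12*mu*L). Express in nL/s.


Step 1: Convert all dimensions to SI (meters).
w = 132e-6 m, h = 22e-6 m, L = 49289e-6 m, dP = 274e3 Pa
Step 2: Q = w * h^3 * dP / (12 * mu * L)
Q = 132e-6 * (22e-6)^3 * 274e3 / (12 * 0.001 * 49289e-6) = 6.511204e-10 m^3/s
Step 3: Convert Q from m^3/s to nL/s (1 m^3 = 1e12 nL, so multiply by 1e12).
Q = 651.12 nL/s


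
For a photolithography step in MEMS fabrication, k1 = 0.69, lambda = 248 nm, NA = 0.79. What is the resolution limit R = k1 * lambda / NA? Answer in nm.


Step 1: Identify values: k1 = 0.69, lambda = 248 nm, NA = 0.79
Step 2: R = k1 * lambda / NA
R = 0.69 * 248 / 0.79
R = 216.6 nm


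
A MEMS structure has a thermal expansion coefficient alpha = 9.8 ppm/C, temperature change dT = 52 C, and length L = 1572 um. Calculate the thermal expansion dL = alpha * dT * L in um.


Step 1: Convert CTE: alpha = 9.8 ppm/C = 9.8e-6 /C
Step 2: dL = 9.8e-6 * 52 * 1572
dL = 0.8011 um


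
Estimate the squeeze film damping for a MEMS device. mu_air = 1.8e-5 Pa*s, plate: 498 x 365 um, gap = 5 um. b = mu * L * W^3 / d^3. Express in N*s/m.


Step 1: Convert to SI.
L = 498e-6 m, W = 365e-6 m, d = 5e-6 m
Step 2: W^3 = (365e-6)^3 = 4.86e-11 m^3
Step 3: d^3 = (5e-6)^3 = 1.25e-16 m^3
Step 4: b = 1.8e-5 * 498e-6 * 4.86e-11 / 1.25e-16
b = 3.49e-03 N*s/m


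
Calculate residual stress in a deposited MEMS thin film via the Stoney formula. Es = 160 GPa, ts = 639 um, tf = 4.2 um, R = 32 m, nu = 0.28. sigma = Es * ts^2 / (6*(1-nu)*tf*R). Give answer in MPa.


Step 1: Compute numerator: Es * ts^2 = 160 * 639^2 = 65331360 (GPa*um^2)
Step 2: Compute denominator (R in um): 6*(1-nu)*tf*R = 6*0.72*4.2*32e6 = 580608000.0 (um^2)
Step 3: sigma (GPa) = 65331360 / 580608000.0 = 1.12522e-01 GPa
Step 4: Convert to MPa (x1000): sigma = 112.5 MPa


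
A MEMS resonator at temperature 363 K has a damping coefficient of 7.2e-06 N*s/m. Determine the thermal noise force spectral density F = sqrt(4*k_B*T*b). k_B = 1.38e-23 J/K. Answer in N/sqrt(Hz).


Step 1: Compute 4 * k_B * T * b
= 4 * 1.38e-23 * 363 * 7.2e-06
= 1.4427e-25 N^2/Hz
Step 2: F_noise = sqrt(1.4427e-25)
F_noise = 3.80e-13 N/sqrt(Hz)


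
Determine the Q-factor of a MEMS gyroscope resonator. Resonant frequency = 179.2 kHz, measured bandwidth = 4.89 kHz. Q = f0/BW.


Step 1: Q = f0 / bandwidth
Step 2: Q = 179.2 / 4.89
Q = 36.6


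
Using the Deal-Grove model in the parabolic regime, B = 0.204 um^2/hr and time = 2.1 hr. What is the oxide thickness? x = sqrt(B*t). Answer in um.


Step 1: Compute B*t = 0.204 * 2.1 = 0.4284
Step 2: x = sqrt(0.4284)
x = 0.655 um


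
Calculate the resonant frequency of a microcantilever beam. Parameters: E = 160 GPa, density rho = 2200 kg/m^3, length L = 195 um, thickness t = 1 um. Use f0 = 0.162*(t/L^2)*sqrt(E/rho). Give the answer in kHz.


Step 1: Convert units to SI.
t_SI = 1e-6 m, L_SI = 195e-6 m
Step 2: Calculate sqrt(E/rho).
sqrt(160e9 / 2200) = 8528.03 m/s
Step 3: Compute f0.
f0 = 0.162 * 1e-6 / (195e-6)^2 * 8528.03 = 36332.4 Hz = 36.33 kHz


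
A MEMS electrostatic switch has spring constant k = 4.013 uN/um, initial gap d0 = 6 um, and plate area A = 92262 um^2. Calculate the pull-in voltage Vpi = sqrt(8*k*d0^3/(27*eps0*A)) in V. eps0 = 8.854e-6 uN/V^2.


Step 1: Compute numerator: 8 * k * d0^3 = 8 * 4.013 * 6^3 = 6934.464
Step 2: Compute denominator: 27 * eps0 * A = 27 * 8.854e-6 * 92262 = 22.055969
Step 3: Vpi = sqrt(6934.464 / 22.055969)
Vpi = 17.73 V


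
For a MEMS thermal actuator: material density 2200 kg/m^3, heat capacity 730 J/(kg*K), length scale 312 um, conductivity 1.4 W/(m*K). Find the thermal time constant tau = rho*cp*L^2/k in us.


Step 1: Convert L to m: L = 312e-6 m
Step 2: L^2 = (312e-6)^2 = 9.7344e-08 m^2
Step 3: tau = 2200 * 730 * 9.7344e-08 / 1.4 = 1.1166747429e-01 s
Step 4: Convert to microseconds (multiply by 1e6).
tau = 111667.474 us


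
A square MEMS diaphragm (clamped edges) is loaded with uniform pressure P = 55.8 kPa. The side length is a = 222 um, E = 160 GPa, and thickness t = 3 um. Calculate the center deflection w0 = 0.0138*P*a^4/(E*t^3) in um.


Step 1: Convert pressure to compatible units (E is in GPa, so P in GPa).
P = 55.8 kPa = 55.8e-6 GPa
Step 2: Compute numerator: 0.0138 * P * a^4.
a^4 = 222^4 = 2428912656
numerator = 0.0138 * 55.8e-6 * 2428912656 = 1.8704e+03
Step 3: Compute denominator: E * t^3 = 160 * 3^3 = 4320
Step 4: w0 = numerator / denominator = 1.8704e+03 / 4320 = 0.433 um


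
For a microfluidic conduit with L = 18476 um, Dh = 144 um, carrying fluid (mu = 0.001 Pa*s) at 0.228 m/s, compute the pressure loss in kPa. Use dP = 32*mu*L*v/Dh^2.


Step 1: Convert to SI: L = 18476e-6 m, Dh = 144e-6 m
Step 2: dP = 32 * 0.001 * 18476e-6 * 0.228 / (144e-6)^2
Step 3: dP = 6500.81 Pa
Step 4: Convert to kPa: dP = 6.5 kPa


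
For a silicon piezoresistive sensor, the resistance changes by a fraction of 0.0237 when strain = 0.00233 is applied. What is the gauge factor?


Step 1: Identify values.
dR/R = 0.0237, strain = 0.00233
Step 2: GF = (dR/R) / strain = 0.0237 / 0.00233
GF = 10.2


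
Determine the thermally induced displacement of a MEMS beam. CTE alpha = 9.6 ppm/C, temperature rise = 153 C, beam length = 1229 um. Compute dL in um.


Step 1: Convert CTE: alpha = 9.6 ppm/C = 9.6e-6 /C
Step 2: dL = 9.6e-6 * 153 * 1229
dL = 1.8052 um


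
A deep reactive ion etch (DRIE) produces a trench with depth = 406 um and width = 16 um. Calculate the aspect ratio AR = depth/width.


Step 1: AR = depth / width
Step 2: AR = 406 / 16
AR = 25.4


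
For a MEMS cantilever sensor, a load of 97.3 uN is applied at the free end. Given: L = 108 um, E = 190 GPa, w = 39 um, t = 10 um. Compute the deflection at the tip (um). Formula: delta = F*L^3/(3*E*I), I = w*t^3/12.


Step 1: Calculate the second moment of area.
I = w * t^3 / 12 = 39 * 10^3 / 12 = 3250.0 um^4
Step 2: Convert E to consistent units (1 GPa = 1000 uN/um^2).
E = 190 GPa = 190000 uN/um^2
Step 3: Calculate tip deflection.
delta = F * L^3 / (3 * E * I)
delta = 97.3 * 108^3 / (3 * 190000 * 3250.0)
delta = 0.0662 um


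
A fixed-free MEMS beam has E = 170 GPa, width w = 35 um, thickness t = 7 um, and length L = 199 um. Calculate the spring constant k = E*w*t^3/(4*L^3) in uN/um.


Step 1: Convert E to consistent units (1 GPa = 1000 uN/um^2).
E = 170 GPa = 170000 uN/um^2
Step 2: Compute t^3 = 7^3 = 343
Step 3: Compute L^3 = 199^3 = 7880599
Step 4: k = 170000 * 35 * 343 / (4 * 7880599)
k = 64.7429 uN/um


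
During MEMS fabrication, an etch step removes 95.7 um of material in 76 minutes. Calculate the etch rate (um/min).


Step 1: Etch rate = depth / time
Step 2: rate = 95.7 / 76
rate = 1.259 um/min


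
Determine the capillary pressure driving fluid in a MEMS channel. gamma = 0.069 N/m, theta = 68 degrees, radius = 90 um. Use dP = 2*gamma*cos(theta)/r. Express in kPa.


Step 1: cos(68 deg) = 0.3746
Step 2: Convert r to m: r = 90e-6 m
Step 3: dP = 2 * 0.069 * 0.3746 / 90e-6 = 574.4 Pa
Step 4: Convert Pa to kPa (divide by 1000).
dP = 0.57 kPa


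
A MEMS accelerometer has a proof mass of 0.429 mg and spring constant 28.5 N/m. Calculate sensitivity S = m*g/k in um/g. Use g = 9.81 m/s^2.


Step 1: Convert mass: m = 0.429 mg = 4.29e-07 kg
Step 2: S = m * g / k = 4.29e-07 * 9.81 / 28.5
Step 3: S = 1.48e-07 m/g
Step 4: Convert to um/g: S = 0.148 um/g


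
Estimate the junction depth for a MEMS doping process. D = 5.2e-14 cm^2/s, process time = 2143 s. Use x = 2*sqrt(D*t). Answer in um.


Step 1: Compute D*t = 5.2e-14 * 2143 = 1.11436e-10 cm^2
Step 2: sqrt(D*t) = 1.0556e-05 cm
Step 3: x = 2 * 1.0556e-05 cm = 2.1112e-05 cm
Step 4: Convert to um (1 cm = 1e4 um): x = 0.211 um


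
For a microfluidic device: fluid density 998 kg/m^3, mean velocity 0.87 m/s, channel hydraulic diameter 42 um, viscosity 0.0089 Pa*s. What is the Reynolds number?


Step 1: Convert Dh to meters: Dh = 42e-6 m
Step 2: Re = rho * v * Dh / mu
Re = 998 * 0.87 * 42e-6 / 0.0089
Re = 4.097


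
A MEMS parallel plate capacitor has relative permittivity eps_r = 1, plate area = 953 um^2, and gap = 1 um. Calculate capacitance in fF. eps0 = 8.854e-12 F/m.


Step 1: Convert area to m^2: A = 953e-12 m^2
Step 2: Convert gap to m: d = 1e-6 m
Step 3: C = eps0 * eps_r * A / d
C = 8.854e-12 * 1 * 953e-12 / 1e-6
Step 4: Convert to fF (multiply by 1e15).
C = 8.44 fF


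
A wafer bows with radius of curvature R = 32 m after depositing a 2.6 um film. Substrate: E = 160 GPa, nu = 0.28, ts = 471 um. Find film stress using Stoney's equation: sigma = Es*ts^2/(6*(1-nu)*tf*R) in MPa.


Step 1: Compute numerator: Es * ts^2 = 160 * 471^2 = 35494560 (GPa*um^2)
Step 2: Compute denominator (R in um): 6*(1-nu)*tf*R = 6*0.72*2.6*32e6 = 359424000.0 (um^2)
Step 3: sigma (GPa) = 35494560 / 359424000.0 = 9.8754e-02 GPa
Step 4: Convert to MPa (x1000): sigma = 98.8 MPa


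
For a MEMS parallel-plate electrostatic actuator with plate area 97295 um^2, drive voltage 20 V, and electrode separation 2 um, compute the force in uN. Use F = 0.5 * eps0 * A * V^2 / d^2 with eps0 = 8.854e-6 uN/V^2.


Step 1: Identify parameters.
eps0 = 8.854e-6 uN/V^2, A = 97295 um^2, V = 20 V, d = 2 um
Step 2: Compute V^2 = 20^2 = 400
Step 3: Compute d^2 = 2^2 = 4
Step 4: F = 0.5 * 8.854e-6 * 97295 * 400 / 4
F = 43.072 uN


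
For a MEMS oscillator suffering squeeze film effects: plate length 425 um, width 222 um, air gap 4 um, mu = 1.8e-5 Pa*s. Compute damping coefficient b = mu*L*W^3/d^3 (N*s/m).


Step 1: Convert to SI.
L = 425e-6 m, W = 222e-6 m, d = 4e-6 m
Step 2: W^3 = (222e-6)^3 = 1.09e-11 m^3
Step 3: d^3 = (4e-6)^3 = 6.40e-17 m^3
Step 4: b = 1.8e-5 * 425e-6 * 1.09e-11 / 6.40e-17
b = 1.31e-03 N*s/m


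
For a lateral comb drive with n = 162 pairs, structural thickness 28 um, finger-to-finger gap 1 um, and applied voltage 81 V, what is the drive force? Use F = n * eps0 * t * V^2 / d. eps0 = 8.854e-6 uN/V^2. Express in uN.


Step 1: Parameters: n=162, eps0=8.854e-6 uN/V^2, t=28 um, V=81 V, d=1 um
Step 2: V^2 = 6561
Step 3: F = 162 * 8.854e-6 * 28 * 6561 / 1
F = 263.501 uN


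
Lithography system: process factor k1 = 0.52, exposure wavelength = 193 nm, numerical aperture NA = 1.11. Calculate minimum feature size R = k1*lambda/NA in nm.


Step 1: Identify values: k1 = 0.52, lambda = 193 nm, NA = 1.11
Step 2: R = k1 * lambda / NA
R = 0.52 * 193 / 1.11
R = 90.4 nm


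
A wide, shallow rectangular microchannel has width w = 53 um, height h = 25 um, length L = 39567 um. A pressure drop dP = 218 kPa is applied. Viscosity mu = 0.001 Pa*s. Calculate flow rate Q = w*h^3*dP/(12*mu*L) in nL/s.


Step 1: Convert all dimensions to SI (meters).
w = 53e-6 m, h = 25e-6 m, L = 39567e-6 m, dP = 218e3 Pa
Step 2: Q = w * h^3 * dP / (12 * mu * L)
Q = 53e-6 * (25e-6)^3 * 218e3 / (12 * 0.001 * 39567e-6) = 3.8022268e-10 m^3/s
Step 3: Convert Q from m^3/s to nL/s (1 m^3 = 1e12 nL, so multiply by 1e12).
Q = 380.223 nL/s


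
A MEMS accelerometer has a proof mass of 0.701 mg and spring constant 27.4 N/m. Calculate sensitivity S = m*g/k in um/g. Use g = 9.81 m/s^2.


Step 1: Convert mass: m = 0.701 mg = 7.01e-07 kg
Step 2: S = m * g / k = 7.01e-07 * 9.81 / 27.4
Step 3: S = 2.51e-07 m/g
Step 4: Convert to um/g: S = 0.251 um/g


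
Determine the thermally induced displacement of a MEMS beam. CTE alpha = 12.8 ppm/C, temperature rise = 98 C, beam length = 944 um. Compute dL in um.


Step 1: Convert CTE: alpha = 12.8 ppm/C = 12.8e-6 /C
Step 2: dL = 12.8e-6 * 98 * 944
dL = 1.1842 um


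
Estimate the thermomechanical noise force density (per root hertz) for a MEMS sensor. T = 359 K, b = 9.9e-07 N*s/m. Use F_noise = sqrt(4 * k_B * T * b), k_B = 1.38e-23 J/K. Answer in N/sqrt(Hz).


Step 1: Compute 4 * k_B * T * b
= 4 * 1.38e-23 * 359 * 9.9e-07
= 1.9619e-26 N^2/Hz
Step 2: F_noise = sqrt(1.9619e-26)
F_noise = 1.40e-13 N/sqrt(Hz)


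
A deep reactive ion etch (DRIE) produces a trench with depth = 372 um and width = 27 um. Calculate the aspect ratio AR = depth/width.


Step 1: AR = depth / width
Step 2: AR = 372 / 27
AR = 13.8


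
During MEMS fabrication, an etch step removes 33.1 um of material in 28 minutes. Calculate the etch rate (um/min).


Step 1: Etch rate = depth / time
Step 2: rate = 33.1 / 28
rate = 1.182 um/min


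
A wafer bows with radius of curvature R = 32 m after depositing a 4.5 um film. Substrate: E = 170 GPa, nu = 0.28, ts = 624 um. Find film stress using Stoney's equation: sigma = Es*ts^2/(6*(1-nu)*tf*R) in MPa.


Step 1: Compute numerator: Es * ts^2 = 170 * 624^2 = 66193920 (GPa*um^2)
Step 2: Compute denominator (R in um): 6*(1-nu)*tf*R = 6*0.72*4.5*32e6 = 622080000.0 (um^2)
Step 3: sigma (GPa) = 66193920 / 622080000.0 = 1.06407e-01 GPa
Step 4: Convert to MPa (x1000): sigma = 106.4 MPa


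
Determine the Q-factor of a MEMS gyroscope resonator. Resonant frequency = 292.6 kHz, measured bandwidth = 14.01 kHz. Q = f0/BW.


Step 1: Q = f0 / bandwidth
Step 2: Q = 292.6 / 14.01
Q = 20.9


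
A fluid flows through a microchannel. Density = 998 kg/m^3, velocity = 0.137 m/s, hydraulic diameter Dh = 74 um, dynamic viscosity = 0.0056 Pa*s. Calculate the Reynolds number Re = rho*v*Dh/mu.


Step 1: Convert Dh to meters: Dh = 74e-6 m
Step 2: Re = rho * v * Dh / mu
Re = 998 * 0.137 * 74e-6 / 0.0056
Re = 1.807


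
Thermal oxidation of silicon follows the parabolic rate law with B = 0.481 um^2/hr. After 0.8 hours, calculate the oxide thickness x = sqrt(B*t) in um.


Step 1: Compute B*t = 0.481 * 0.8 = 0.3848
Step 2: x = sqrt(0.3848)
x = 0.62 um


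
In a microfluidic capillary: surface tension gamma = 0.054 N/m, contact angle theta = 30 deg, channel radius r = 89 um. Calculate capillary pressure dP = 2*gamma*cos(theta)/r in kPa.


Step 1: cos(30 deg) = 0.866
Step 2: Convert r to m: r = 89e-6 m
Step 3: dP = 2 * 0.054 * 0.866 / 89e-6 = 1050.9 Pa
Step 4: Convert Pa to kPa (divide by 1000).
dP = 1.05 kPa


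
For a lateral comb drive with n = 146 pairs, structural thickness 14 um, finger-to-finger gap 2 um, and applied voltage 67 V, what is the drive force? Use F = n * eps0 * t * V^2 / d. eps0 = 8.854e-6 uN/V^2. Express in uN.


Step 1: Parameters: n=146, eps0=8.854e-6 uN/V^2, t=14 um, V=67 V, d=2 um
Step 2: V^2 = 4489
Step 3: F = 146 * 8.854e-6 * 14 * 4489 / 2
F = 40.62 uN


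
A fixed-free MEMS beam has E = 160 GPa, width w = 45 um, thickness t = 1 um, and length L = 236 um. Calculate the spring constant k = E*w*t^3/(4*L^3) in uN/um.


Step 1: Convert E to consistent units (1 GPa = 1000 uN/um^2).
E = 160 GPa = 160000 uN/um^2
Step 2: Compute t^3 = 1^3 = 1
Step 3: Compute L^3 = 236^3 = 13144256
Step 4: k = 160000 * 45 * 1 / (4 * 13144256)
k = 0.1369 uN/um


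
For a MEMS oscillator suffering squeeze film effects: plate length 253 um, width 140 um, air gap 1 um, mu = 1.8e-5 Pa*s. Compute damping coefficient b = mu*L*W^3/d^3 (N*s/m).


Step 1: Convert to SI.
L = 253e-6 m, W = 140e-6 m, d = 1e-6 m
Step 2: W^3 = (140e-6)^3 = 2.74e-12 m^3
Step 3: d^3 = (1e-6)^3 = 1.00e-18 m^3
Step 4: b = 1.8e-5 * 253e-6 * 2.74e-12 / 1.00e-18
b = 1.25e-02 N*s/m


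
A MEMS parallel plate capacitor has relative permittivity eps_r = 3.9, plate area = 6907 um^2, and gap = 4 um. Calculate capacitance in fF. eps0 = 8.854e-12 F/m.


Step 1: Convert area to m^2: A = 6907e-12 m^2
Step 2: Convert gap to m: d = 4e-6 m
Step 3: C = eps0 * eps_r * A / d
C = 8.854e-12 * 3.9 * 6907e-12 / 4e-6
Step 4: Convert to fF (multiply by 1e15).
C = 59.63 fF


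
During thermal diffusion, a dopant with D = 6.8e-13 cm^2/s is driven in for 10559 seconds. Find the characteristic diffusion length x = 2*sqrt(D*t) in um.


Step 1: Compute D*t = 6.8e-13 * 10559 = 7.18012e-09 cm^2
Step 2: sqrt(D*t) = 8.47356e-05 cm
Step 3: x = 2 * 8.47356e-05 cm = 1.694712e-04 cm
Step 4: Convert to um (1 cm = 1e4 um): x = 1.695 um


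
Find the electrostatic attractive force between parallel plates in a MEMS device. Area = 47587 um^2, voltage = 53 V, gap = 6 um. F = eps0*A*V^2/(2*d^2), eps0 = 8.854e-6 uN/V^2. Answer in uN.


Step 1: Identify parameters.
eps0 = 8.854e-6 uN/V^2, A = 47587 um^2, V = 53 V, d = 6 um
Step 2: Compute V^2 = 53^2 = 2809
Step 3: Compute d^2 = 6^2 = 36
Step 4: F = 0.5 * 8.854e-6 * 47587 * 2809 / 36
F = 16.438 uN


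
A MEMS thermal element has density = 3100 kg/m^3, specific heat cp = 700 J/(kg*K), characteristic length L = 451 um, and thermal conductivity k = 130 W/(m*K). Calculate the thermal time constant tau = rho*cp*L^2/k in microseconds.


Step 1: Convert L to m: L = 451e-6 m
Step 2: L^2 = (451e-6)^2 = 2.03401e-07 m^2
Step 3: tau = 3100 * 700 * 2.03401e-07 / 130 = 3.39523208e-03 s
Step 4: Convert to microseconds (multiply by 1e6).
tau = 3395.232 us


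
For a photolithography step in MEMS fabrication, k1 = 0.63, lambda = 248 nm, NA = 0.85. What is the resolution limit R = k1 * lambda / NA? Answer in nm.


Step 1: Identify values: k1 = 0.63, lambda = 248 nm, NA = 0.85
Step 2: R = k1 * lambda / NA
R = 0.63 * 248 / 0.85
R = 183.8 nm


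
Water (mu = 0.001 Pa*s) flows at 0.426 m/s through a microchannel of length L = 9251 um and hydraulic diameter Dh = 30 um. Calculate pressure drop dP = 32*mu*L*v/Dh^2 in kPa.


Step 1: Convert to SI: L = 9251e-6 m, Dh = 30e-6 m
Step 2: dP = 32 * 0.001 * 9251e-6 * 0.426 / (30e-6)^2
Step 3: dP = 140121.81 Pa
Step 4: Convert to kPa: dP = 140.12 kPa


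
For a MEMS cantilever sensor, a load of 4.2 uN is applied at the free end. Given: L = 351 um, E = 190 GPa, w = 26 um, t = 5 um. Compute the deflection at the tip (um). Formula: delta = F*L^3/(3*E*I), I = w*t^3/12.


Step 1: Calculate the second moment of area.
I = w * t^3 / 12 = 26 * 5^3 / 12 = 270.8333 um^4
Step 2: Convert E to consistent units (1 GPa = 1000 uN/um^2).
E = 190 GPa = 190000 uN/um^2
Step 3: Calculate tip deflection.
delta = F * L^3 / (3 * E * I)
delta = 4.2 * 351^3 / (3 * 190000 * 270.8333)
delta = 1.1765 um


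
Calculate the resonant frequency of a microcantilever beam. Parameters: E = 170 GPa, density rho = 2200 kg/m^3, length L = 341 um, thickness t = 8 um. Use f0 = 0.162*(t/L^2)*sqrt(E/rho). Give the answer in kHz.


Step 1: Convert units to SI.
t_SI = 8e-6 m, L_SI = 341e-6 m
Step 2: Calculate sqrt(E/rho).
sqrt(170e9 / 2200) = 8790.49 m/s
Step 3: Compute f0.
f0 = 0.162 * 8e-6 / (341e-6)^2 * 8790.49 = 97973.7 Hz = 97.97 kHz


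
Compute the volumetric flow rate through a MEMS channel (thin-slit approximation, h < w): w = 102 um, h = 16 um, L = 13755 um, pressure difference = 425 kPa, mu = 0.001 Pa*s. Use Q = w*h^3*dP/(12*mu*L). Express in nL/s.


Step 1: Convert all dimensions to SI (meters).
w = 102e-6 m, h = 16e-6 m, L = 13755e-6 m, dP = 425e3 Pa
Step 2: Q = w * h^3 * dP / (12 * mu * L)
Q = 102e-6 * (16e-6)^3 * 425e3 / (12 * 0.001 * 13755e-6) = 1.0757397e-09 m^3/s
Step 3: Convert Q from m^3/s to nL/s (1 m^3 = 1e12 nL, so multiply by 1e12).
Q = 1075.74 nL/s


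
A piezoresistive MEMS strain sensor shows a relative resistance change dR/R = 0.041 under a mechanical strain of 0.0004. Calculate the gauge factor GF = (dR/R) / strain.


Step 1: Identify values.
dR/R = 0.041, strain = 0.0004
Step 2: GF = (dR/R) / strain = 0.041 / 0.0004
GF = 102.5


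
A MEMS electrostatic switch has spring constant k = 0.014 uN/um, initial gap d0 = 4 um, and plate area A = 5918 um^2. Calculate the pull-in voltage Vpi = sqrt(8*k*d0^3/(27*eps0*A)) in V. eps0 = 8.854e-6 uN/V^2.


Step 1: Compute numerator: 8 * k * d0^3 = 8 * 0.014 * 4^3 = 7.168
Step 2: Compute denominator: 27 * eps0 * A = 27 * 8.854e-6 * 5918 = 1.414745
Step 3: Vpi = sqrt(7.168 / 1.414745)
Vpi = 2.25 V


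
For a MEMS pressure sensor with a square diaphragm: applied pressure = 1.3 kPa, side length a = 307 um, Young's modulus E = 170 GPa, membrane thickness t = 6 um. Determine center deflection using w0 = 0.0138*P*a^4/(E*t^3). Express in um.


Step 1: Convert pressure to compatible units (E is in GPa, so P in GPa).
P = 1.3 kPa = 1.3e-6 GPa
Step 2: Compute numerator: 0.0138 * P * a^4.
a^4 = 307^4 = 8882874001
numerator = 0.0138 * 1.3e-6 * 8882874001 = 1.594e+02
Step 3: Compute denominator: E * t^3 = 170 * 6^3 = 36720
Step 4: w0 = numerator / denominator = 1.594e+02 / 36720 = 0.0043 um


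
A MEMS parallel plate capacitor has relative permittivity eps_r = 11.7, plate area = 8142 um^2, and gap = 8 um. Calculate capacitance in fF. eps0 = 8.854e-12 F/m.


Step 1: Convert area to m^2: A = 8142e-12 m^2
Step 2: Convert gap to m: d = 8e-6 m
Step 3: C = eps0 * eps_r * A / d
C = 8.854e-12 * 11.7 * 8142e-12 / 8e-6
Step 4: Convert to fF (multiply by 1e15).
C = 105.43 fF


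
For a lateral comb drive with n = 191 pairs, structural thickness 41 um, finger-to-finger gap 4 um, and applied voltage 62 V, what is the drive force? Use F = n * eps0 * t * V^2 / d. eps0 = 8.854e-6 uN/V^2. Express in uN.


Step 1: Parameters: n=191, eps0=8.854e-6 uN/V^2, t=41 um, V=62 V, d=4 um
Step 2: V^2 = 3844
Step 3: F = 191 * 8.854e-6 * 41 * 3844 / 4
F = 66.632 uN


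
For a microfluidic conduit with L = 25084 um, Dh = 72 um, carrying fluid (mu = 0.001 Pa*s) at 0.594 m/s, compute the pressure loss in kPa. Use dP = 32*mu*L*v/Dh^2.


Step 1: Convert to SI: L = 25084e-6 m, Dh = 72e-6 m
Step 2: dP = 32 * 0.001 * 25084e-6 * 0.594 / (72e-6)^2
Step 3: dP = 91974.67 Pa
Step 4: Convert to kPa: dP = 91.97 kPa


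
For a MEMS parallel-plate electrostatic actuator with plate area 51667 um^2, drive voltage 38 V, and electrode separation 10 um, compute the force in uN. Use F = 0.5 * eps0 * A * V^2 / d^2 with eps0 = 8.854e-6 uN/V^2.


Step 1: Identify parameters.
eps0 = 8.854e-6 uN/V^2, A = 51667 um^2, V = 38 V, d = 10 um
Step 2: Compute V^2 = 38^2 = 1444
Step 3: Compute d^2 = 10^2 = 100
Step 4: F = 0.5 * 8.854e-6 * 51667 * 1444 / 100
F = 3.303 uN


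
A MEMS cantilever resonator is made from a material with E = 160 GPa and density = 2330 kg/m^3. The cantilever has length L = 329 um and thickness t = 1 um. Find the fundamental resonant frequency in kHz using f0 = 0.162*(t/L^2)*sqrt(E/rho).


Step 1: Convert units to SI.
t_SI = 1e-6 m, L_SI = 329e-6 m
Step 2: Calculate sqrt(E/rho).
sqrt(160e9 / 2330) = 8286.71 m/s
Step 3: Compute f0.
f0 = 0.162 * 1e-6 / (329e-6)^2 * 8286.71 = 12402.4 Hz = 12.4 kHz


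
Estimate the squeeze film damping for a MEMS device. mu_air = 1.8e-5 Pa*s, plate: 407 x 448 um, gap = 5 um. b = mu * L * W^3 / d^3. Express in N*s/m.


Step 1: Convert to SI.
L = 407e-6 m, W = 448e-6 m, d = 5e-6 m
Step 2: W^3 = (448e-6)^3 = 8.99e-11 m^3
Step 3: d^3 = (5e-6)^3 = 1.25e-16 m^3
Step 4: b = 1.8e-5 * 407e-6 * 8.99e-11 / 1.25e-16
b = 5.27e-03 N*s/m


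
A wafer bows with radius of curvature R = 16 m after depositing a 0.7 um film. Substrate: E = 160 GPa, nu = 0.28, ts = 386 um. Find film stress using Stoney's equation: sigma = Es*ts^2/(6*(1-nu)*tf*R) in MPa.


Step 1: Compute numerator: Es * ts^2 = 160 * 386^2 = 23839360 (GPa*um^2)
Step 2: Compute denominator (R in um): 6*(1-nu)*tf*R = 6*0.72*0.7*16e6 = 48384000.0 (um^2)
Step 3: sigma (GPa) = 23839360 / 48384000.0 = 4.92712e-01 GPa
Step 4: Convert to MPa (x1000): sigma = 492.7 MPa


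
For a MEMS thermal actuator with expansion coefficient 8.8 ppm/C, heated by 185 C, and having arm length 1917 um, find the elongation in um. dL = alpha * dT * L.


Step 1: Convert CTE: alpha = 8.8 ppm/C = 8.8e-6 /C
Step 2: dL = 8.8e-6 * 185 * 1917
dL = 3.1209 um


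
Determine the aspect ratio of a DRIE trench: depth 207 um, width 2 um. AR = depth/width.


Step 1: AR = depth / width
Step 2: AR = 207 / 2
AR = 103.5


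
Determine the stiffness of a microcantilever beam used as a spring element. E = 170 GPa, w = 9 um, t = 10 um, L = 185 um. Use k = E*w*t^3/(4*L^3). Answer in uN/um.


Step 1: Convert E to consistent units (1 GPa = 1000 uN/um^2).
E = 170 GPa = 170000 uN/um^2
Step 2: Compute t^3 = 10^3 = 1000
Step 3: Compute L^3 = 185^3 = 6331625
Step 4: k = 170000 * 9 * 1000 / (4 * 6331625)
k = 60.411 uN/um


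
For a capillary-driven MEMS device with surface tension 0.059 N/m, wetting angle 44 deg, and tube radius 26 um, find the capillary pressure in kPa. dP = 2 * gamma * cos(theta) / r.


Step 1: cos(44 deg) = 0.7193
Step 2: Convert r to m: r = 26e-6 m
Step 3: dP = 2 * 0.059 * 0.7193 / 26e-6 = 3264.5 Pa
Step 4: Convert Pa to kPa (divide by 1000).
dP = 3.26 kPa


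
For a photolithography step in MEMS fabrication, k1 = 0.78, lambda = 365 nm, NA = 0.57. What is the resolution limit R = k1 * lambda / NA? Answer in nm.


Step 1: Identify values: k1 = 0.78, lambda = 365 nm, NA = 0.57
Step 2: R = k1 * lambda / NA
R = 0.78 * 365 / 0.57
R = 499.5 nm


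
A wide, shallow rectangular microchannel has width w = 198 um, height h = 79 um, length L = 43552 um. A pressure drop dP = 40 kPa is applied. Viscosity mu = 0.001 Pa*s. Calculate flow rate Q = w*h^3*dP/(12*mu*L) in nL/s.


Step 1: Convert all dimensions to SI (meters).
w = 198e-6 m, h = 79e-6 m, L = 43552e-6 m, dP = 40e3 Pa
Step 2: Q = w * h^3 * dP / (12 * mu * L)
Q = 198e-6 * (79e-6)^3 * 40e3 / (12 * 0.001 * 43552e-6) = 7.4716601e-09 m^3/s
Step 3: Convert Q from m^3/s to nL/s (1 m^3 = 1e12 nL, so multiply by 1e12).
Q = 7471.66 nL/s


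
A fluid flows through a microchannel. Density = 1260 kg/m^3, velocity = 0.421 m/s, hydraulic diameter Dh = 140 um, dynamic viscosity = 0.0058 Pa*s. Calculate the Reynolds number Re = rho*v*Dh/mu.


Step 1: Convert Dh to meters: Dh = 140e-6 m
Step 2: Re = rho * v * Dh / mu
Re = 1260 * 0.421 * 140e-6 / 0.0058
Re = 12.804


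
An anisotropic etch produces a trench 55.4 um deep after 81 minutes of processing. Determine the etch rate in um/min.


Step 1: Etch rate = depth / time
Step 2: rate = 55.4 / 81
rate = 0.684 um/min


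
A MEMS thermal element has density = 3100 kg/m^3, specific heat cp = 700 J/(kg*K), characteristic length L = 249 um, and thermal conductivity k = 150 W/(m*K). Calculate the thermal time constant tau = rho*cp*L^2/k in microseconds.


Step 1: Convert L to m: L = 249e-6 m
Step 2: L^2 = (249e-6)^2 = 6.2001e-08 m^2
Step 3: tau = 3100 * 700 * 6.2001e-08 / 150 = 8.969478e-04 s
Step 4: Convert to microseconds (multiply by 1e6).
tau = 896.948 us


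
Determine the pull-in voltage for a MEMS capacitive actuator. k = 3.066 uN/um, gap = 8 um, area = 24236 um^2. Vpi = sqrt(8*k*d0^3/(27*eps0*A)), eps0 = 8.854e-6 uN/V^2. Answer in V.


Step 1: Compute numerator: 8 * k * d0^3 = 8 * 3.066 * 8^3 = 12558.336
Step 2: Compute denominator: 27 * eps0 * A = 27 * 8.854e-6 * 24236 = 5.79381
Step 3: Vpi = sqrt(12558.336 / 5.79381)
Vpi = 46.56 V


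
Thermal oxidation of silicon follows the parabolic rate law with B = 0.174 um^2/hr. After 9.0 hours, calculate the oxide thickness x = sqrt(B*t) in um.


Step 1: Compute B*t = 0.174 * 9.0 = 1.566
Step 2: x = sqrt(1.566)
x = 1.251 um


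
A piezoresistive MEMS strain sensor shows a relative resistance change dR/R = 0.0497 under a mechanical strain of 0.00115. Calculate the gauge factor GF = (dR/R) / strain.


Step 1: Identify values.
dR/R = 0.0497, strain = 0.00115
Step 2: GF = (dR/R) / strain = 0.0497 / 0.00115
GF = 43.2


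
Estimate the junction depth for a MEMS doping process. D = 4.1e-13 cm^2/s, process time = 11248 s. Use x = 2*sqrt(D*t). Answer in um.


Step 1: Compute D*t = 4.1e-13 * 11248 = 4.61168e-09 cm^2
Step 2: sqrt(D*t) = 6.79094e-05 cm
Step 3: x = 2 * 6.79094e-05 cm = 1.358188e-04 cm
Step 4: Convert to um (1 cm = 1e4 um): x = 1.358 um


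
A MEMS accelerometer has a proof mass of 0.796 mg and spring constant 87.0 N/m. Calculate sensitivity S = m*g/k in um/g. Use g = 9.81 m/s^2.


Step 1: Convert mass: m = 0.796 mg = 7.96e-07 kg
Step 2: S = m * g / k = 7.96e-07 * 9.81 / 87.0
Step 3: S = 8.98e-08 m/g
Step 4: Convert to um/g: S = 0.09 um/g


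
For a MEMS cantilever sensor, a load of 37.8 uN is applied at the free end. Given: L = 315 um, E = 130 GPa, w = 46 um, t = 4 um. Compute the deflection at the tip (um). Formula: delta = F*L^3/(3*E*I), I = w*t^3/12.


Step 1: Calculate the second moment of area.
I = w * t^3 / 12 = 46 * 4^3 / 12 = 245.3333 um^4
Step 2: Convert E to consistent units (1 GPa = 1000 uN/um^2).
E = 130 GPa = 130000 uN/um^2
Step 3: Calculate tip deflection.
delta = F * L^3 / (3 * E * I)
delta = 37.8 * 315^3 / (3 * 130000 * 245.3333)
delta = 12.3482 um


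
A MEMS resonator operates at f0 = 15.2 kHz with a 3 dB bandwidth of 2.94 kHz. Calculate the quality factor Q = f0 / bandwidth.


Step 1: Q = f0 / bandwidth
Step 2: Q = 15.2 / 2.94
Q = 5.2


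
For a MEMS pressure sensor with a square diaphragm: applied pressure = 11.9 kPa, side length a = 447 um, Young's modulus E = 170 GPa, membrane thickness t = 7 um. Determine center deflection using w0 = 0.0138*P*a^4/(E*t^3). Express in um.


Step 1: Convert pressure to compatible units (E is in GPa, so P in GPa).
P = 11.9 kPa = 11.9e-6 GPa
Step 2: Compute numerator: 0.0138 * P * a^4.
a^4 = 447^4 = 39923636481
numerator = 0.0138 * 11.9e-6 * 39923636481 = 6.55626e+03
Step 3: Compute denominator: E * t^3 = 170 * 7^3 = 58310
Step 4: w0 = numerator / denominator = 6.55626e+03 / 58310 = 0.1124 um


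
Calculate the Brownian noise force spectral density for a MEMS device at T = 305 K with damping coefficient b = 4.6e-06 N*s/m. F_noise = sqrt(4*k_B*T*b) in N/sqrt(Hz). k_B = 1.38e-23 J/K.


Step 1: Compute 4 * k_B * T * b
= 4 * 1.38e-23 * 305 * 4.6e-06
= 7.7446e-26 N^2/Hz
Step 2: F_noise = sqrt(7.7446e-26)
F_noise = 2.78e-13 N/sqrt(Hz)


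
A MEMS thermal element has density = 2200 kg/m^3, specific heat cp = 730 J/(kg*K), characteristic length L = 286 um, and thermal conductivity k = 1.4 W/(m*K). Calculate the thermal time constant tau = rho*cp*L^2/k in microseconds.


Step 1: Convert L to m: L = 286e-6 m
Step 2: L^2 = (286e-6)^2 = 8.1796e-08 m^2
Step 3: tau = 2200 * 730 * 8.1796e-08 / 1.4 = 9.383169714e-02 s
Step 4: Convert to microseconds (multiply by 1e6).
tau = 93831.697 us


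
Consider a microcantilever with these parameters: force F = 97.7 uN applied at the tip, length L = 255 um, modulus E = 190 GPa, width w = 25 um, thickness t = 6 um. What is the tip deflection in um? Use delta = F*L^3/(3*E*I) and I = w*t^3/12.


Step 1: Calculate the second moment of area.
I = w * t^3 / 12 = 25 * 6^3 / 12 = 450.0 um^4
Step 2: Convert E to consistent units (1 GPa = 1000 uN/um^2).
E = 190 GPa = 190000 uN/um^2
Step 3: Calculate tip deflection.
delta = F * L^3 / (3 * E * I)
delta = 97.7 * 255^3 / (3 * 190000 * 450.0)
delta = 6.3158 um


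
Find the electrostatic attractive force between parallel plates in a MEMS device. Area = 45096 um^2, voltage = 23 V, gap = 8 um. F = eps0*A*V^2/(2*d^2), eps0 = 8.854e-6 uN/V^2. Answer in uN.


Step 1: Identify parameters.
eps0 = 8.854e-6 uN/V^2, A = 45096 um^2, V = 23 V, d = 8 um
Step 2: Compute V^2 = 23^2 = 529
Step 3: Compute d^2 = 8^2 = 64
Step 4: F = 0.5 * 8.854e-6 * 45096 * 529 / 64
F = 1.65 uN


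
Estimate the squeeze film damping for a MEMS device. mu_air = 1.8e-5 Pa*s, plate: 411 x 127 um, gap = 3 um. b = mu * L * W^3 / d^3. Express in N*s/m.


Step 1: Convert to SI.
L = 411e-6 m, W = 127e-6 m, d = 3e-6 m
Step 2: W^3 = (127e-6)^3 = 2.05e-12 m^3
Step 3: d^3 = (3e-6)^3 = 2.70e-17 m^3
Step 4: b = 1.8e-5 * 411e-6 * 2.05e-12 / 2.70e-17
b = 5.61e-04 N*s/m


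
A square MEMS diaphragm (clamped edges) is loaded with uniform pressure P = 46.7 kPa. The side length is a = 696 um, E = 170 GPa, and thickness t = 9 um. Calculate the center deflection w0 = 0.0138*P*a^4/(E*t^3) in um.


Step 1: Convert pressure to compatible units (E is in GPa, so P in GPa).
P = 46.7 kPa = 46.7e-6 GPa
Step 2: Compute numerator: 0.0138 * P * a^4.
a^4 = 696^4 = 234658861056
numerator = 0.0138 * 46.7e-6 * 234658861056 = 1.512282e+05
Step 3: Compute denominator: E * t^3 = 170 * 9^3 = 123930
Step 4: w0 = numerator / denominator = 1.512282e+05 / 123930 = 1.2203 um


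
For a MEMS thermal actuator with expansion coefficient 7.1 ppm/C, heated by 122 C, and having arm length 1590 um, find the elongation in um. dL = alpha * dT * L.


Step 1: Convert CTE: alpha = 7.1 ppm/C = 7.1e-6 /C
Step 2: dL = 7.1e-6 * 122 * 1590
dL = 1.3773 um


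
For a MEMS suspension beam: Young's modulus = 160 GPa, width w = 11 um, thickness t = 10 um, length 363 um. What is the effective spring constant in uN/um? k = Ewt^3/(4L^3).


Step 1: Convert E to consistent units (1 GPa = 1000 uN/um^2).
E = 160 GPa = 160000 uN/um^2
Step 2: Compute t^3 = 10^3 = 1000
Step 3: Compute L^3 = 363^3 = 47832147
Step 4: k = 160000 * 11 * 1000 / (4 * 47832147)
k = 9.1988 uN/um


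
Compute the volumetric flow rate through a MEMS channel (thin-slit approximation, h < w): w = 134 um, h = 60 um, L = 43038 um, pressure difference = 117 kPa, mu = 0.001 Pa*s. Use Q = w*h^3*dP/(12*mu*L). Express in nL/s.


Step 1: Convert all dimensions to SI (meters).
w = 134e-6 m, h = 60e-6 m, L = 43038e-6 m, dP = 117e3 Pa
Step 2: Q = w * h^3 * dP / (12 * mu * L)
Q = 134e-6 * (60e-6)^3 * 117e3 / (12 * 0.001 * 43038e-6) = 6.55708908e-09 m^3/s
Step 3: Convert Q from m^3/s to nL/s (1 m^3 = 1e12 nL, so multiply by 1e12).
Q = 6557.089 nL/s


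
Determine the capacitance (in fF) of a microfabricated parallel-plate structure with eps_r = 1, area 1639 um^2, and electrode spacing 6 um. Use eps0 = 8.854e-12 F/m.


Step 1: Convert area to m^2: A = 1639e-12 m^2
Step 2: Convert gap to m: d = 6e-6 m
Step 3: C = eps0 * eps_r * A / d
C = 8.854e-12 * 1 * 1639e-12 / 6e-6
Step 4: Convert to fF (multiply by 1e15).
C = 2.42 fF


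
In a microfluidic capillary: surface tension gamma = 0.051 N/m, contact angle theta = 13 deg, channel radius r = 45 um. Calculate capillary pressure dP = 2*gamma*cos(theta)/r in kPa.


Step 1: cos(13 deg) = 0.9744
Step 2: Convert r to m: r = 45e-6 m
Step 3: dP = 2 * 0.051 * 0.9744 / 45e-6 = 2208.6 Pa
Step 4: Convert Pa to kPa (divide by 1000).
dP = 2.21 kPa


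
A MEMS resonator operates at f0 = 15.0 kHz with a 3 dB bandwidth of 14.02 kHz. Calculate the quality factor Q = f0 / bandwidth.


Step 1: Q = f0 / bandwidth
Step 2: Q = 15.0 / 14.02
Q = 1.1


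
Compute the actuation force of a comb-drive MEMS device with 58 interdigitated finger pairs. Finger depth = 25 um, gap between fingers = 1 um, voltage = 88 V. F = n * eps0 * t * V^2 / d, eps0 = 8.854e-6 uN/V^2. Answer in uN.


Step 1: Parameters: n=58, eps0=8.854e-6 uN/V^2, t=25 um, V=88 V, d=1 um
Step 2: V^2 = 7744
Step 3: F = 58 * 8.854e-6 * 25 * 7744 / 1
F = 99.42 uN


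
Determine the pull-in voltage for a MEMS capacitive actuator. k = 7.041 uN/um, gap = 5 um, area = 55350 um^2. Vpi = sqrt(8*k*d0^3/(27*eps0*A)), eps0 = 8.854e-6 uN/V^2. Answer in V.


Step 1: Compute numerator: 8 * k * d0^3 = 8 * 7.041 * 5^3 = 7041.0
Step 2: Compute denominator: 27 * eps0 * A = 27 * 8.854e-6 * 55350 = 13.23186
Step 3: Vpi = sqrt(7041.0 / 13.23186)
Vpi = 23.07 V


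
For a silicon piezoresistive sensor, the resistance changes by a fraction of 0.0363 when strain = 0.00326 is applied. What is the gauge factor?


Step 1: Identify values.
dR/R = 0.0363, strain = 0.00326
Step 2: GF = (dR/R) / strain = 0.0363 / 0.00326
GF = 11.1


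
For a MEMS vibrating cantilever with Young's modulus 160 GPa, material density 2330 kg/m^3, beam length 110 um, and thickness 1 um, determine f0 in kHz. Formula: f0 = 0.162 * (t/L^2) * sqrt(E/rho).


Step 1: Convert units to SI.
t_SI = 1e-6 m, L_SI = 110e-6 m
Step 2: Calculate sqrt(E/rho).
sqrt(160e9 / 2330) = 8286.71 m/s
Step 3: Compute f0.
f0 = 0.162 * 1e-6 / (110e-6)^2 * 8286.71 = 110946.0 Hz = 110.95 kHz


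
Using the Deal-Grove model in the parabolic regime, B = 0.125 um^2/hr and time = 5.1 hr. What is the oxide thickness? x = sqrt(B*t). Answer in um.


Step 1: Compute B*t = 0.125 * 5.1 = 0.6375
Step 2: x = sqrt(0.6375)
x = 0.798 um


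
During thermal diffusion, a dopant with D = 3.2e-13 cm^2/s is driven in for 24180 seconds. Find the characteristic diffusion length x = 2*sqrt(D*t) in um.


Step 1: Compute D*t = 3.2e-13 * 24180 = 7.7376e-09 cm^2
Step 2: sqrt(D*t) = 8.79636e-05 cm
Step 3: x = 2 * 8.79636e-05 cm = 1.759272e-04 cm
Step 4: Convert to um (1 cm = 1e4 um): x = 1.759 um


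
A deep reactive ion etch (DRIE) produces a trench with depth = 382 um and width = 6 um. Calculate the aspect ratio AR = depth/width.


Step 1: AR = depth / width
Step 2: AR = 382 / 6
AR = 63.7


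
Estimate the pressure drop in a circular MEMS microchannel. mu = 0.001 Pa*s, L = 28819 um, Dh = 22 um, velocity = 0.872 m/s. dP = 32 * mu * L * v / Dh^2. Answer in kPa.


Step 1: Convert to SI: L = 28819e-6 m, Dh = 22e-6 m
Step 2: dP = 32 * 0.001 * 28819e-6 * 0.872 / (22e-6)^2
Step 3: dP = 1661498.71 Pa
Step 4: Convert to kPa: dP = 1661.5 kPa


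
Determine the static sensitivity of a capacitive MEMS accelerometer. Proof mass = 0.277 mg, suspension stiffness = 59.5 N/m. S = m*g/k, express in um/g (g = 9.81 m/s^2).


Step 1: Convert mass: m = 0.277 mg = 2.77e-07 kg
Step 2: S = m * g / k = 2.77e-07 * 9.81 / 59.5
Step 3: S = 4.57e-08 m/g
Step 4: Convert to um/g: S = 0.046 um/g


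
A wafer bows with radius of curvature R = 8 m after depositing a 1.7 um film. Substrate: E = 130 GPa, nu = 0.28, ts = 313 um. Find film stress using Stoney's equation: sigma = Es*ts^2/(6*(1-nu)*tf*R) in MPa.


Step 1: Compute numerator: Es * ts^2 = 130 * 313^2 = 12735970 (GPa*um^2)
Step 2: Compute denominator (R in um): 6*(1-nu)*tf*R = 6*0.72*1.7*8e6 = 58752000.0 (um^2)
Step 3: sigma (GPa) = 12735970 / 58752000.0 = 2.16775e-01 GPa
Step 4: Convert to MPa (x1000): sigma = 216.8 MPa


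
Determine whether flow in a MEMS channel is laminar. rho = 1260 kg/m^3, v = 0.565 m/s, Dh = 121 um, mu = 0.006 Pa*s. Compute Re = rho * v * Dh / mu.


Step 1: Convert Dh to meters: Dh = 121e-6 m
Step 2: Re = rho * v * Dh / mu
Re = 1260 * 0.565 * 121e-6 / 0.006
Re = 14.357
Since Re = 14.357 is below ~2300, the flow is laminar.
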